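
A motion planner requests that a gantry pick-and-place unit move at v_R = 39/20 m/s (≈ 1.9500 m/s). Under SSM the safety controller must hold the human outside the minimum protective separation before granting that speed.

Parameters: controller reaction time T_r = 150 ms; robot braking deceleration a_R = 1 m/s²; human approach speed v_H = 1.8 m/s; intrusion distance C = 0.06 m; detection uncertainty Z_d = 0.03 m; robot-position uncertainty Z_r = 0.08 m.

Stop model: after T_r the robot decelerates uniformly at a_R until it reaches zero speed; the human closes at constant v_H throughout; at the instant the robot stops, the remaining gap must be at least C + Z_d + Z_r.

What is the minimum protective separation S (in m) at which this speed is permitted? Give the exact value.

stop time T_s = (39/20)/1 = 1.9500 s
robot in T_r: 1.9500·0.1500 = 0.2925 m
robot covers 1.9500·1.9500 − ½·1.0000·1.9500² = 1.9013 m while stopping
human over T_r+T_s: 1.8000·(0.1500+1.9500) = 3.7800 m
residual clearance needed = 0.0600+0.0300+0.0800 = 0.1700 m
S_min ≈ 0.2925+1.9013+3.7800+0.1700  ⇒  S_min = 983/160 m

S_min = 983/160 m = 6.1437 m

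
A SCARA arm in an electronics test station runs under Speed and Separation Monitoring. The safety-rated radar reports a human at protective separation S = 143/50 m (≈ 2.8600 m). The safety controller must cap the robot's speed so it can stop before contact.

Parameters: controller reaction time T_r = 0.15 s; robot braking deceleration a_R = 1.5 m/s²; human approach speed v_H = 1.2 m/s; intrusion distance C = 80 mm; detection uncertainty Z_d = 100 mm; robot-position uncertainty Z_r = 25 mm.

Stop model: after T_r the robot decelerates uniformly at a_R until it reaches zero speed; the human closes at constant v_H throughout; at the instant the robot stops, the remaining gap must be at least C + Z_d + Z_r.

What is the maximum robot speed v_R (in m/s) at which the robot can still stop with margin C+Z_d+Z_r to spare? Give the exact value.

v_R_max = 33/20 m/s = 1.6500 m/s

quadratic (1/3)·v² + (19/20)·v + (-99/40) = 0
  disc = (19/20)² − 4·(1/3)·(-99/40) = 1681/400 ; √disc = 41/20
  v_R = (−(19/20) + 41/20) / (2·(1/3)) = 33/20 m/s
check:
stop time T_s = (33/20)/(3/2) = 1.1000 s
robot in T_r: 1.6500·0.1500 = 0.2475 m
braking distance = 1.6500²/(2·1.5000) = 0.9075 m
person approaches 1.2000·(0.1500+1.1000) = 1.5000 m
margins: 0.0800+0.1000+0.0250 = 0.2050 m
sum ≈ 0.2475+0.9075+1.5000+0.2050 ≈ 2.8600 m = S ✓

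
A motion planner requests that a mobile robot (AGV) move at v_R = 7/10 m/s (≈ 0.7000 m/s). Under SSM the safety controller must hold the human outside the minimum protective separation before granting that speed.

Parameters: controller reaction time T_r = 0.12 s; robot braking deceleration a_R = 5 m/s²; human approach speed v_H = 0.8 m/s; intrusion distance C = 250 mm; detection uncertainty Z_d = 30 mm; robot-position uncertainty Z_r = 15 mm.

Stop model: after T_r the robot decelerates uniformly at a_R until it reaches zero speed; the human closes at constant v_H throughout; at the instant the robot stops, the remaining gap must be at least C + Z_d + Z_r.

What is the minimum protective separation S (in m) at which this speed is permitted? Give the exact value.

S_min = 159/250 m = 0.6360 m

braking lasts T_s = (7/10)/5 = 0.1400 s
robot in T_r: 0.7000·0.1200 = 0.0840 m
robot under decel: 0.7000²/(2·5.0000) = 0.0490 m
human over T_r+T_s: 0.8000·(0.1200+0.1400) = 0.2080 m
margins: 0.2500+0.0300+0.0150 = 0.2950 m
S_min ≈ 0.0840+0.0490+0.2080+0.2950  ⇒  S_min = 159/250 m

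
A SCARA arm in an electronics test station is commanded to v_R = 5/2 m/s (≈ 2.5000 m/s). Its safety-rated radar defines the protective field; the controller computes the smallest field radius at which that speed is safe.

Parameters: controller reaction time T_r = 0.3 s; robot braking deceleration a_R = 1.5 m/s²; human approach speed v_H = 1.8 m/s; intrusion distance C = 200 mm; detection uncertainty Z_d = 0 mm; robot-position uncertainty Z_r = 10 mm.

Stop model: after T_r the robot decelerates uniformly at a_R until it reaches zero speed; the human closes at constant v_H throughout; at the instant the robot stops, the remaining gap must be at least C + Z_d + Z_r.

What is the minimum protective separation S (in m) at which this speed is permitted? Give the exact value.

S_min = 79/12 m = 6.5833 m

T_s = v_R/a_R = (5/2)/(3/2) = 1.6667 s
robot in T_r: 2.5000·0.3000 = 0.7500 m
robot covers 2.5000·1.6667 − ½·1.5000·1.6667² = 2.0833 m while stopping
human over T_r+T_s: 1.8000·(0.3000+1.6667) = 3.5400 m
margins: 0.2000+0.0000+0.0100 = 0.2100 m
S_min ≈ 0.7500+2.0833+3.5400+0.2100  ⇒  S_min = 79/12 m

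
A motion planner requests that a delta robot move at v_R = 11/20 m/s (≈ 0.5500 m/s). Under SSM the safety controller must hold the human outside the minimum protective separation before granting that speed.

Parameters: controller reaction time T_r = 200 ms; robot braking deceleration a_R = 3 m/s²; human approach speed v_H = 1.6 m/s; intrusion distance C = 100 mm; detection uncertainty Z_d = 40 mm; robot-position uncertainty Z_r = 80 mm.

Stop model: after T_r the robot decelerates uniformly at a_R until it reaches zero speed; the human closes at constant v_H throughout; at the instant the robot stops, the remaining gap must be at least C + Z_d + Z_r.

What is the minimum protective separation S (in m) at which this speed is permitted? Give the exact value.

S_min = 159/160 m = 0.9938 m

stop time T_s = (11/20)/3 = 0.1833 s
reaction-phase robot travel = 0.5500·0.2000 = 0.1100 m
robot under decel: 0.5500²/(2·3.0000) = 0.0504 m
human closes 1.6000·0.3833 = 0.6133 m
C+Z_d+Z_r = 0.1000+0.0400+0.0800 = 0.2200 m
S_min ≈ 0.1100+0.0504+0.6133+0.2200  ⇒  S_min = 159/160 m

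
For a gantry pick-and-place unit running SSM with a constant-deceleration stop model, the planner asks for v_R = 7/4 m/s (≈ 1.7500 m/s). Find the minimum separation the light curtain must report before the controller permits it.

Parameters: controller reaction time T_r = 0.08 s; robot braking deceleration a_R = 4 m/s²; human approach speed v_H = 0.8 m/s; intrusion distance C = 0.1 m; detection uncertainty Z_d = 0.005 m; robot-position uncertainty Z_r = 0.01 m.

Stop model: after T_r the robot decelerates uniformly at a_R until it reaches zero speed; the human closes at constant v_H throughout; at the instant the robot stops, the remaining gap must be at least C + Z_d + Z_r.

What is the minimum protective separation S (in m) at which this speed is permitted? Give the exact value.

S_min = 16829/16000 m = 1.0518 m

braking lasts T_s = (7/4)/4 = 0.4375 s
robot covers v_R·T_r = 1.7500·0.0800 = 0.1400 m before braking
braking distance = 1.7500²/(2·4.0000) = 0.3828 m
person approaches 0.8000·(0.0800+0.4375) = 0.4140 m
residual clearance needed = 0.1000+0.0050+0.0100 = 0.1150 m
S_min ≈ 0.1400+0.3828+0.4140+0.1150  ⇒  S_min = 16829/16000 m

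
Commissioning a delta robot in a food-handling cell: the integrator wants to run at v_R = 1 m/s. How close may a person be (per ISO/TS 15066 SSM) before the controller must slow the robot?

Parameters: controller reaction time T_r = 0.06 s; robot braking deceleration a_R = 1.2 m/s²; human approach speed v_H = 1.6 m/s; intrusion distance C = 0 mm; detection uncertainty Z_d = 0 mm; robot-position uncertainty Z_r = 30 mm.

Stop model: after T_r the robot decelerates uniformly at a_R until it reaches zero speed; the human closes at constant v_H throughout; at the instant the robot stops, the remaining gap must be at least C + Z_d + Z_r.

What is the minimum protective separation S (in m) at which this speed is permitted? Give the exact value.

S_min = 242/125 m = 1.9360 m

stop time T_s = 1/(6/5) = 0.8333 s
robot covers v_R·T_r = 1.0000·0.0600 = 0.0600 m before braking
robot under decel: 1.0000²/(2·1.2000) = 0.4167 m
human over T_r+T_s: 1.6000·(0.0600+0.8333) = 1.4293 m
residual clearance needed = 0.0000+0.0000+0.0300 = 0.0300 m
S_min ≈ 0.0600+0.4167+1.4293+0.0300  ⇒  S_min = 242/125 m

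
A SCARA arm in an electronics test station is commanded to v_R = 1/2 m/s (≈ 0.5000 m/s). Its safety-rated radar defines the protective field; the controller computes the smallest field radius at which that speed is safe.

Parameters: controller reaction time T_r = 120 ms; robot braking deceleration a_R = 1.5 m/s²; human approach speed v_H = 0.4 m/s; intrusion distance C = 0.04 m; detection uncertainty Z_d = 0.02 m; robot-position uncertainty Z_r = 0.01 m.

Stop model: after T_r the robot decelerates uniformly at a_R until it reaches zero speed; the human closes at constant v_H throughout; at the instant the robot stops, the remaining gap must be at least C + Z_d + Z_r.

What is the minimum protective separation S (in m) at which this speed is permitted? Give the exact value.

S_min = 148/375 m = 0.3947 m

stop time T_s = (1/2)/(3/2) = 0.3333 s
robot in T_r: 0.5000·0.1200 = 0.0600 m
robot covers 0.5000·0.3333 − ½·1.5000·0.3333² = 0.0833 m while stopping
human closes 0.4000·0.4533 = 0.1813 m
C+Z_d+Z_r = 0.0400+0.0200+0.0100 = 0.0700 m
S_min ≈ 0.0600+0.0833+0.1813+0.0700  ⇒  S_min = 148/375 m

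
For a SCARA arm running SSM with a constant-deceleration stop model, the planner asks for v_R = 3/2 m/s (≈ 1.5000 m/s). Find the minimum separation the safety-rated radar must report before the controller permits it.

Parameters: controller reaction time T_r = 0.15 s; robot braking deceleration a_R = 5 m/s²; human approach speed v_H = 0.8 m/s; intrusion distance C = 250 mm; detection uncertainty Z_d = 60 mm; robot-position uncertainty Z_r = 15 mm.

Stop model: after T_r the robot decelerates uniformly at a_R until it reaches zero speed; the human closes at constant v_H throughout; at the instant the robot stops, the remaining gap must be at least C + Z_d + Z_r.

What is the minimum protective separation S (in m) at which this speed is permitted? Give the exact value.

braking lasts T_s = (3/2)/5 = 0.3000 s
robot covers v_R·T_r = 1.5000·0.1500 = 0.2250 m before braking
robot under decel: 1.5000²/(2·5.0000) = 0.2250 m
human over T_r+T_s: 0.8000·(0.1500+0.3000) = 0.3600 m
margins: 0.2500+0.0600+0.0150 = 0.3250 m
S_min ≈ 0.2250+0.2250+0.3600+0.3250  ⇒  S_min = 227/200 m

S_min = 227/200 m = 1.1350 m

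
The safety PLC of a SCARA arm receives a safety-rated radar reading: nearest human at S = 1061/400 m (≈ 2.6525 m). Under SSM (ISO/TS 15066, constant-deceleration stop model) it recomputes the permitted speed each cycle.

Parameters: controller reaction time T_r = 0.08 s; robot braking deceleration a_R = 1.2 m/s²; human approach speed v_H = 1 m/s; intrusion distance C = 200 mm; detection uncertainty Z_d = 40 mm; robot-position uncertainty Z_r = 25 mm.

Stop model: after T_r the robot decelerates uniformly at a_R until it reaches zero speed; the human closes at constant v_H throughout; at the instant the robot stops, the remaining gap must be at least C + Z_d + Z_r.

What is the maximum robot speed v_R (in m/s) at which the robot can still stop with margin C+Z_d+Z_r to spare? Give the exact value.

v_R_max = 3/2 m/s = 1.5000 m/s

quadratic (5/12)·v² + (137/150)·v + (-923/400) = 0
  disc = (137/150)² − 4·(5/12)·(-923/400) = 421201/90000 ; √disc = 649/300
  v_R = (−(137/150) + 649/300) / (2·(5/12)) = 3/2 m/s
check:
stop time T_s = (3/2)/(6/5) = 1.2500 s
robot in T_r: 1.5000·0.0800 = 0.1200 m
robot under decel: 1.5000²/(2·1.2000) = 0.9375 m
human over T_r+T_s: 1.0000·(0.0800+1.2500) = 1.3300 m
C+Z_d+Z_r = 0.2000+0.0400+0.0250 = 0.2650 m
sum ≈ 0.1200+0.9375+1.3300+0.2650 ≈ 2.6525 m = S ✓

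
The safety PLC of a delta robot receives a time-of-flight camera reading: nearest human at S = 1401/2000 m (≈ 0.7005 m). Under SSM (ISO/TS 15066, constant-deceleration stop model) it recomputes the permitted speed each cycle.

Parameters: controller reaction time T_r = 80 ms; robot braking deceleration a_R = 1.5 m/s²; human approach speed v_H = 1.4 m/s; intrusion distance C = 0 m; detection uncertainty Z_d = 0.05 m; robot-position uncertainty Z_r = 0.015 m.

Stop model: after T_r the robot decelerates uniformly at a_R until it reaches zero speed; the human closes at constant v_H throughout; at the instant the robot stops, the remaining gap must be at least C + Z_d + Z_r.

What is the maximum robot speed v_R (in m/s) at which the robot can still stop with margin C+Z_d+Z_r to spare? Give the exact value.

v_R_max = 9/20 m/s = 0.4500 m/s

collect terms ⇒ (1/3)·v_R² + (76/75)·v_R + (-1047/2000) = 0
  disc = (76/75)² − 4·(1/3)·(-1047/2000) = 38809/22500 ; √disc = 197/150
  v_R = (−(76/75) + 197/150) / (2·(1/3)) = 9/20 m/s
check:
T_s = v_R/a_R = (9/20)/(3/2) = 0.3000 s
robot in T_r: 0.4500·0.0800 = 0.0360 m
robot covers 0.4500·0.3000 − ½·1.5000·0.3000² = 0.0675 m while stopping
human closes 1.4000·0.3800 = 0.5320 m
margins: 0.0000+0.0500+0.0150 = 0.0650 m
sum ≈ 0.0360+0.0675+0.5320+0.0650 ≈ 0.7005 m = S ✓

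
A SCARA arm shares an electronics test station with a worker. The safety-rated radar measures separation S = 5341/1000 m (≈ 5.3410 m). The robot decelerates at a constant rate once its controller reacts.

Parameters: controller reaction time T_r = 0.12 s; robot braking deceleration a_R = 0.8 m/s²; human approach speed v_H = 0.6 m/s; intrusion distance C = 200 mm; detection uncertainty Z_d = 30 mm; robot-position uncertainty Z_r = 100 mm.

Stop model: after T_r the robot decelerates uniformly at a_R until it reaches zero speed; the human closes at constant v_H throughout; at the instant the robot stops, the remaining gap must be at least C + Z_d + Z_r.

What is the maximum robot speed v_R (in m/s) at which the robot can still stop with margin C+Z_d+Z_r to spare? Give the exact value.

quadratic (5/8)·v² + (87/100)·v + (-4939/1000) = 0
  disc = (87/100)² − 4·(5/8)·(-4939/1000) = 32761/2500 ; √disc = 181/50
  v_R = (−(87/100) + 181/50) / (2·(5/8)) = 11/5 m/s
check:
braking lasts T_s = (11/5)/(4/5) = 2.7500 s
reaction-phase robot travel = 2.2000·0.1200 = 0.2640 m
robot covers 2.2000·2.7500 − ½·0.8000·2.7500² = 3.0250 m while stopping
human closes 0.6000·2.8700 = 1.7220 m
residual clearance needed = 0.2000+0.0300+0.1000 = 0.3300 m
sum ≈ 0.2640+3.0250+1.7220+0.3300 ≈ 5.3410 m = S ✓

v_R_max = 11/5 m/s = 2.2000 m/s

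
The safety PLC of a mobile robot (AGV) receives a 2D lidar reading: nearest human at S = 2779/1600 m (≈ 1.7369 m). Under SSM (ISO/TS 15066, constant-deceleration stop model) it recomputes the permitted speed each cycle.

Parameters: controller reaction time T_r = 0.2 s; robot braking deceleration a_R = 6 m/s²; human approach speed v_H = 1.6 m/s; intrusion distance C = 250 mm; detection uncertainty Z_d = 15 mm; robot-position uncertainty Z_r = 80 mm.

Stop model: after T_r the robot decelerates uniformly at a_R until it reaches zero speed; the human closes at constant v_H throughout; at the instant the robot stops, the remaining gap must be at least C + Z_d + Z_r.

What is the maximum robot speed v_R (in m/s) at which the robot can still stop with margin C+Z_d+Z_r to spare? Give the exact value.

at the boundary: (1/12)·v² + (7/15)·v + (-343/320) = 0
  disc = (7/15)² − 4·(1/12)·(-343/320) = 8281/14400 ; √disc = 91/120
  v_R = (−(7/15) + 91/120) / (2·(1/12)) = 7/4 m/s
check:
T_s = v_R/a_R = (7/4)/6 = 0.2917 s
robot in T_r: 1.7500·0.2000 = 0.3500 m
braking distance = 1.7500²/(2·6.0000) = 0.2552 m
person approaches 1.6000·(0.2000+0.2917) = 0.7867 m
margins: 0.2500+0.0150+0.0800 = 0.3450 m
sum ≈ 0.3500+0.2552+0.7867+0.3450 ≈ 1.7369 m = S ✓

v_R_max = 7/4 m/s = 1.7500 m/s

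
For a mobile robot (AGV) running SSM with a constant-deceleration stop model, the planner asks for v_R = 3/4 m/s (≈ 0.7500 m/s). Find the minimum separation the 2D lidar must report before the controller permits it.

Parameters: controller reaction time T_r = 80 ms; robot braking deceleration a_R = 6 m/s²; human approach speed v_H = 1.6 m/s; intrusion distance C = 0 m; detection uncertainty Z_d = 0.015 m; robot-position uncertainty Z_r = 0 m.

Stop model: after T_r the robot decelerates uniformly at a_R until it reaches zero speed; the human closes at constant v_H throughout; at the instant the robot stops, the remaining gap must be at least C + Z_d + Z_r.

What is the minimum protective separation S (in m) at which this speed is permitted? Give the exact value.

T_s = v_R/a_R = (3/4)/6 = 0.1250 s
reaction-phase robot travel = 0.7500·0.0800 = 0.0600 m
robot under decel: 0.7500²/(2·6.0000) = 0.0469 m
person approaches 1.6000·(0.0800+0.1250) = 0.3280 m
residual clearance needed = 0.0000+0.0150+0.0000 = 0.0150 m
S_min ≈ 0.0600+0.0469+0.3280+0.0150  ⇒  S_min = 3599/8000 m

S_min = 3599/8000 m = 0.4499 m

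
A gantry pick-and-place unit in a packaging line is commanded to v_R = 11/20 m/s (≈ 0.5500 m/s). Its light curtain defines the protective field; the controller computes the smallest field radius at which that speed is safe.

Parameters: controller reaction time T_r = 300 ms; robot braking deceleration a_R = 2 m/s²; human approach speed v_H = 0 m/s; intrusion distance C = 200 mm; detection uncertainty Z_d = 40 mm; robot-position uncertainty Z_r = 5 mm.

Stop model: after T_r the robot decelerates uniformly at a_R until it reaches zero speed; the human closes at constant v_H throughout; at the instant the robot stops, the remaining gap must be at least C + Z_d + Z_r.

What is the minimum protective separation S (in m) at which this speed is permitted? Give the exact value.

S_min = 777/1600 m = 0.4856 m

T_s = v_R/a_R = (11/20)/2 = 0.2750 s
reaction-phase robot travel = 0.5500·0.3000 = 0.1650 m
robot covers 0.5500·0.2750 − ½·2.0000·0.2750² = 0.0756 m while stopping
person approaches 0.0000·(0.3000+0.2750) = 0.0000 m
margins: 0.2000+0.0400+0.0050 = 0.2450 m
S_min ≈ 0.1650+0.0756+0.0000+0.2450  ⇒  S_min = 777/1600 m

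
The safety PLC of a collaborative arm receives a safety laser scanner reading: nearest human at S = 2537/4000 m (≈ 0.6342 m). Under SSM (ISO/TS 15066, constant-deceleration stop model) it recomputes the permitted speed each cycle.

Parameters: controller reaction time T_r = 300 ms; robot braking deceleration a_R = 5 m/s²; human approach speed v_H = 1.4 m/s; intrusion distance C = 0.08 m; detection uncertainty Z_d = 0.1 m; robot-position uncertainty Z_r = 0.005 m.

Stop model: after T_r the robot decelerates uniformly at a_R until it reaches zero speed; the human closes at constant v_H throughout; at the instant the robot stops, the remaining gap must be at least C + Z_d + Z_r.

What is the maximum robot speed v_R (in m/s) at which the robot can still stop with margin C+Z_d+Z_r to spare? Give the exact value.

at the boundary: (1/10)·v² + (29/50)·v + (-117/4000) = 0
  disc = (29/50)² − 4·(1/10)·(-117/4000) = 3481/10000 ; √disc = 59/100
  v_R = (−(29/50) + 59/100) / (2·(1/10)) = 1/20 m/s
check:
stop time T_s = (1/20)/5 = 0.0100 s
robot in T_r: 0.0500·0.3000 = 0.0150 m
robot under decel: 0.0500²/(2·5.0000) = 0.0003 m
human closes 1.4000·0.3100 = 0.4340 m
margins: 0.0800+0.1000+0.0050 = 0.1850 m
sum ≈ 0.0150+0.0003+0.4340+0.1850 ≈ 0.6342 m = S ✓

v_R_max = 1/20 m/s = 0.0500 m/s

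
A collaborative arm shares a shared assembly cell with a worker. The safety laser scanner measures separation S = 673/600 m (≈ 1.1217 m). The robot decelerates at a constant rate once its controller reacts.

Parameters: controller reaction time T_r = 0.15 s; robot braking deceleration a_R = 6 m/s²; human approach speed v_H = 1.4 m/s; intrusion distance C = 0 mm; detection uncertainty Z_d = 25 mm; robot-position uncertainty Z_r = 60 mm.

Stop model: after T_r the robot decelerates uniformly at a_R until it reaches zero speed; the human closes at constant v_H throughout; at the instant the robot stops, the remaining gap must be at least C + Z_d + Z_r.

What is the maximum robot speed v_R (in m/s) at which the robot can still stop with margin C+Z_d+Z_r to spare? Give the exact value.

v_R_max = 8/5 m/s = 1.6000 m/s

collect terms ⇒ (1/12)·v_R² + (23/60)·v_R + (-62/75) = 0
  disc = (23/60)² − 4·(1/12)·(-62/75) = 169/400 ; √disc = 13/20
  v_R = (−(23/60) + 13/20) / (2·(1/12)) = 8/5 m/s
check:
braking lasts T_s = (8/5)/6 = 0.2667 s
robot covers v_R·T_r = 1.6000·0.1500 = 0.2400 m before braking
braking distance = 1.6000²/(2·6.0000) = 0.2133 m
human closes 1.4000·0.4167 = 0.5833 m
residual clearance needed = 0.0000+0.0250+0.0600 = 0.0850 m
sum ≈ 0.2400+0.2133+0.5833+0.0850 ≈ 1.1217 m = S ✓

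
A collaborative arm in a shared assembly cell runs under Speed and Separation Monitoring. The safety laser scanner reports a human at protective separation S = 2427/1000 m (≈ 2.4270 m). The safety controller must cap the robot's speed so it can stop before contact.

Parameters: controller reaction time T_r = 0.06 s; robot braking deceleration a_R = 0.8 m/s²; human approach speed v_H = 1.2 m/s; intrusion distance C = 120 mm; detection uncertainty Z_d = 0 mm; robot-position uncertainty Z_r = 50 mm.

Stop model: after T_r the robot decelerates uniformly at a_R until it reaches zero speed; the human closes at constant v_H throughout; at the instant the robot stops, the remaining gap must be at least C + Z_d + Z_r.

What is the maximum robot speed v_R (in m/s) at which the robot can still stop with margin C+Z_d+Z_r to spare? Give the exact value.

v_R_max = 1 m/s = 1.0000 m/s

at the boundary: (5/8)·v² + (39/25)·v + (-437/200) = 0
  disc = (39/25)² − 4·(5/8)·(-437/200) = 78961/10000 ; √disc = 281/100
  v_R = (−(39/25) + 281/100) / (2·(5/8)) = 1 m/s
check:
stop time T_s = 1/(4/5) = 1.2500 s
robot in T_r: 1.0000·0.0600 = 0.0600 m
robot under decel: 1.0000²/(2·0.8000) = 0.6250 m
human over T_r+T_s: 1.2000·(0.0600+1.2500) = 1.5720 m
margins: 0.1200+0.0000+0.0500 = 0.1700 m
sum ≈ 0.0600+0.6250+1.5720+0.1700 ≈ 2.4270 m = S ✓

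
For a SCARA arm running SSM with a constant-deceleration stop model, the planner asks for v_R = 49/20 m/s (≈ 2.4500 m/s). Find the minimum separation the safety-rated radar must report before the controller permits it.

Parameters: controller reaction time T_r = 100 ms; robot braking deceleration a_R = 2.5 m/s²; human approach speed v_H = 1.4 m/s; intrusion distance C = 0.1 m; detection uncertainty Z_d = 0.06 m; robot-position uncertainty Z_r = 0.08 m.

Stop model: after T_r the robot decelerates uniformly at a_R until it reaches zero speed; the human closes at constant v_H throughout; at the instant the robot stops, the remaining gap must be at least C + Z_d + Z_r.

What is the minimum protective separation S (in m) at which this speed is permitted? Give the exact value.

T_s = v_R/a_R = (49/20)/(5/2) = 0.9800 s
robot covers v_R·T_r = 2.4500·0.1000 = 0.2450 m before braking
braking distance = 2.4500²/(2·2.5000) = 1.2005 m
human closes 1.4000·1.0800 = 1.5120 m
residual clearance needed = 0.1000+0.0600+0.0800 = 0.2400 m
S_min ≈ 0.2450+1.2005+1.5120+0.2400  ⇒  S_min = 1279/400 m

S_min = 1279/400 m = 3.1975 m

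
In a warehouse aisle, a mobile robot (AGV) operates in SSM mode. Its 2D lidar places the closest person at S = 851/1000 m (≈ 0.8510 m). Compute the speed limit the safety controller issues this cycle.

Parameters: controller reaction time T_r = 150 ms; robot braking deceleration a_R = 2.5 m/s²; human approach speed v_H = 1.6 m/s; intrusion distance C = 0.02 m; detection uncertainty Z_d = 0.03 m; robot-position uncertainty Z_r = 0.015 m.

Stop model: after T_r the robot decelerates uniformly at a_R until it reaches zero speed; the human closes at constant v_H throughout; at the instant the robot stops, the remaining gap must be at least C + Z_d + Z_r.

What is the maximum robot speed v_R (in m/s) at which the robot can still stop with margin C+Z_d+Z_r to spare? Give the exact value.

v_R_max = 3/5 m/s = 0.6000 m/s

at the boundary: (1/5)·v² + (79/100)·v + (-273/500) = 0
  disc = (79/100)² − 4·(1/5)·(-273/500) = 10609/10000 ; √disc = 103/100
  v_R = (−(79/100) + 103/100) / (2·(1/5)) = 3/5 m/s
check:
braking lasts T_s = (3/5)/(5/2) = 0.2400 s
reaction-phase robot travel = 0.6000·0.1500 = 0.0900 m
robot under decel: 0.6000²/(2·2.5000) = 0.0720 m
human closes 1.6000·0.3900 = 0.6240 m
margins: 0.0200+0.0300+0.0150 = 0.0650 m
sum ≈ 0.0900+0.0720+0.6240+0.0650 ≈ 0.8510 m = S ✓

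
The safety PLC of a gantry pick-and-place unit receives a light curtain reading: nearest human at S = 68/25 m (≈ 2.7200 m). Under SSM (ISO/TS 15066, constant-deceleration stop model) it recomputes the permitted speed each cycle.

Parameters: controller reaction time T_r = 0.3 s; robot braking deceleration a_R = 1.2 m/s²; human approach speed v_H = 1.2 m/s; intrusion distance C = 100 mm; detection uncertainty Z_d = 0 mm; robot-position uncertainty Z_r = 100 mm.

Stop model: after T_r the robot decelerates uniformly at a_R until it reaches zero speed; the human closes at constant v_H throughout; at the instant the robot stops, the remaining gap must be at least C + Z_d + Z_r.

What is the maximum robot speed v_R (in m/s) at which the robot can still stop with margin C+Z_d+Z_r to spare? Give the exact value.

quadratic (5/12)·v² + (13/10)·v + (-54/25) = 0
  disc = (13/10)² − 4·(5/12)·(-54/25) = 529/100 ; √disc = 23/10
  v_R = (−(13/10) + 23/10) / (2·(5/12)) = 6/5 m/s
check:
T_s = v_R/a_R = (6/5)/(6/5) = 1.0000 s
reaction-phase robot travel = 1.2000·0.3000 = 0.3600 m
robot under decel: 1.2000²/(2·1.2000) = 0.6000 m
person approaches 1.2000·(0.3000+1.0000) = 1.5600 m
residual clearance needed = 0.1000+0.0000+0.1000 = 0.2000 m
sum ≈ 0.3600+0.6000+1.5600+0.2000 ≈ 2.7200 m = S ✓

v_R_max = 6/5 m/s = 1.2000 m/s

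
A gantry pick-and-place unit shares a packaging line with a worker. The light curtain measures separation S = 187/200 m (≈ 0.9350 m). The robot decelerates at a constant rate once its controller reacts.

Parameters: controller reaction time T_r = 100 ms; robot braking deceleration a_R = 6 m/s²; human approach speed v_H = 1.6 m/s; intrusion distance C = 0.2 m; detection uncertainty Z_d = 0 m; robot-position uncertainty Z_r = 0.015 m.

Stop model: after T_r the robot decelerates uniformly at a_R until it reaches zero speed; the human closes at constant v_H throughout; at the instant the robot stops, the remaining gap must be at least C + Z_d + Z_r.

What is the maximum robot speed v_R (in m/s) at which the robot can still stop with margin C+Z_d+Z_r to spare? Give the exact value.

v_R_max = 6/5 m/s = 1.2000 m/s

collect terms ⇒ (1/12)·v_R² + (11/30)·v_R + (-14/25) = 0
  disc = (11/30)² − 4·(1/12)·(-14/25) = 289/900 ; √disc = 17/30
  v_R = (−(11/30) + 17/30) / (2·(1/12)) = 6/5 m/s
check:
T_s = v_R/a_R = (6/5)/6 = 0.2000 s
robot in T_r: 1.2000·0.1000 = 0.1200 m
braking distance = 1.2000²/(2·6.0000) = 0.1200 m
human over T_r+T_s: 1.6000·(0.1000+0.2000) = 0.4800 m
C+Z_d+Z_r = 0.2000+0.0000+0.0150 = 0.2150 m
sum ≈ 0.1200+0.1200+0.4800+0.2150 ≈ 0.9350 m = S ✓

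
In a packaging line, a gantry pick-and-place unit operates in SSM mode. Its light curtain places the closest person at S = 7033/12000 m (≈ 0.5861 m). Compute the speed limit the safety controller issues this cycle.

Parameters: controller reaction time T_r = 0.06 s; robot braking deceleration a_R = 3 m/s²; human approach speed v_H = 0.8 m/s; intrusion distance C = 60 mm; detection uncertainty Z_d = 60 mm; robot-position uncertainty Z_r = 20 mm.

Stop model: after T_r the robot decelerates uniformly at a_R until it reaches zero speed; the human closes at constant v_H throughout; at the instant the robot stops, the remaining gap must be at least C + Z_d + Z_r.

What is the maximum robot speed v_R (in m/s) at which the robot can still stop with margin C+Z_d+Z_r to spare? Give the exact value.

collect terms ⇒ (1/6)·v_R² + (49/150)·v_R + (-4777/12000) = 0
  disc = (49/150)² − 4·(1/6)·(-4777/12000) = 3721/10000 ; √disc = 61/100
  v_R = (−(49/150) + 61/100) / (2·(1/6)) = 17/20 m/s
check:
T_s = v_R/a_R = (17/20)/3 = 0.2833 s
robot covers v_R·T_r = 0.8500·0.0600 = 0.0510 m before braking
robot under decel: 0.8500²/(2·3.0000) = 0.1204 m
human over T_r+T_s: 0.8000·(0.0600+0.2833) = 0.2747 m
C+Z_d+Z_r = 0.0600+0.0600+0.0200 = 0.1400 m
sum ≈ 0.0510+0.1204+0.2747+0.1400 ≈ 0.5861 m = S ✓

v_R_max = 17/20 m/s = 0.8500 m/s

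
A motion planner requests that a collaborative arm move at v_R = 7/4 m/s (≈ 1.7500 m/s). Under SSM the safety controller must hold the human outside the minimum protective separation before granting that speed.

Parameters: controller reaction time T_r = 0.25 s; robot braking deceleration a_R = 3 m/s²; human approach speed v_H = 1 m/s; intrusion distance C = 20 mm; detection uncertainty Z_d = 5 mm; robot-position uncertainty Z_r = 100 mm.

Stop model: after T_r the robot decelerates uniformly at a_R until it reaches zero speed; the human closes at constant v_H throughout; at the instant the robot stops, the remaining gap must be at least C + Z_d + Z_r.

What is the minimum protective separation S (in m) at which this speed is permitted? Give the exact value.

stop time T_s = (7/4)/3 = 0.5833 s
robot covers v_R·T_r = 1.7500·0.2500 = 0.4375 m before braking
robot covers 1.7500·0.5833 − ½·3.0000·0.5833² = 0.5104 m while stopping
human closes 1.0000·0.8333 = 0.8333 m
margins: 0.0200+0.0050+0.1000 = 0.1250 m
S_min ≈ 0.4375+0.5104+0.8333+0.1250  ⇒  S_min = 61/32 m

S_min = 61/32 m = 1.9062 m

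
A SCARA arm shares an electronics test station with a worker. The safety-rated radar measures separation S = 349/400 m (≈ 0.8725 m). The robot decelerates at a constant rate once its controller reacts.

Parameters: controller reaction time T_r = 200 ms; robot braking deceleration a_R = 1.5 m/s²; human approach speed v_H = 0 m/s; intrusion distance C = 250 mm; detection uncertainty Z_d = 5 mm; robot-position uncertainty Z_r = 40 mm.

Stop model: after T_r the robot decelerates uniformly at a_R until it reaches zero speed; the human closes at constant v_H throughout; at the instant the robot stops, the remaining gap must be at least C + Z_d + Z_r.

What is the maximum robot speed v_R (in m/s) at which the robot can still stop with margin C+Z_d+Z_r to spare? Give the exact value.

collect terms ⇒ (1/3)·v_R² + (1/5)·v_R + (-231/400) = 0
  disc = (1/5)² − 4·(1/3)·(-231/400) = 81/100 ; √disc = 9/10
  v_R = (−(1/5) + 9/10) / (2·(1/3)) = 21/20 m/s
check:
T_s = v_R/a_R = (21/20)/(3/2) = 0.7000 s
robot covers v_R·T_r = 1.0500·0.2000 = 0.2100 m before braking
braking distance = 1.0500²/(2·1.5000) = 0.3675 m
human over T_r+T_s: 0.0000·(0.2000+0.7000) = 0.0000 m
C+Z_d+Z_r = 0.2500+0.0050+0.0400 = 0.2950 m
sum ≈ 0.2100+0.3675+0.0000+0.2950 ≈ 0.8725 m = S ✓

v_R_max = 21/20 m/s = 1.0500 m/s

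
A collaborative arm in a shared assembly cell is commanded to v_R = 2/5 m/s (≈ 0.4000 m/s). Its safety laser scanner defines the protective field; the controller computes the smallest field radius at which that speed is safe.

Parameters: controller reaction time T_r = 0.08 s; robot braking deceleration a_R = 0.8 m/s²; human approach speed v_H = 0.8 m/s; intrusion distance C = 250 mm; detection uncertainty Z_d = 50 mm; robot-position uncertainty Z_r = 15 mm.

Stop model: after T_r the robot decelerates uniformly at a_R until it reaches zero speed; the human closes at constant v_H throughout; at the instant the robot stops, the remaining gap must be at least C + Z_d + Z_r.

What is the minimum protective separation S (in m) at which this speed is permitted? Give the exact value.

stop time T_s = (2/5)/(4/5) = 0.5000 s
robot covers v_R·T_r = 0.4000·0.0800 = 0.0320 m before braking
braking distance = 0.4000²/(2·0.8000) = 0.1000 m
human over T_r+T_s: 0.8000·(0.0800+0.5000) = 0.4640 m
margins: 0.2500+0.0500+0.0150 = 0.3150 m
S_min ≈ 0.0320+0.1000+0.4640+0.3150  ⇒  S_min = 911/1000 m

S_min = 911/1000 m = 0.9110 m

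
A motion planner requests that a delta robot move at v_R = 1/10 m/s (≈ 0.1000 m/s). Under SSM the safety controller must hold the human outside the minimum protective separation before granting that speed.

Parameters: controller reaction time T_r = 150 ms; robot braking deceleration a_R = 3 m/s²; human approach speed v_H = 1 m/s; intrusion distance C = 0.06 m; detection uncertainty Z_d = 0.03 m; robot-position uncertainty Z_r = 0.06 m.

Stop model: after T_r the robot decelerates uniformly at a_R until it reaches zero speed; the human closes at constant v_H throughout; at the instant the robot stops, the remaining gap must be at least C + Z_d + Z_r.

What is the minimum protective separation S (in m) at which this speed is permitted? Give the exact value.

stop time T_s = (1/10)/3 = 0.0333 s
robot covers v_R·T_r = 0.1000·0.1500 = 0.0150 m before braking
robot under decel: 0.1000²/(2·3.0000) = 0.0017 m
person approaches 1.0000·(0.1500+0.0333) = 0.1833 m
margins: 0.0600+0.0300+0.0600 = 0.1500 m
S_min ≈ 0.0150+0.0017+0.1833+0.1500  ⇒  S_min = 7/20 m

S_min = 7/20 m = 0.3500 m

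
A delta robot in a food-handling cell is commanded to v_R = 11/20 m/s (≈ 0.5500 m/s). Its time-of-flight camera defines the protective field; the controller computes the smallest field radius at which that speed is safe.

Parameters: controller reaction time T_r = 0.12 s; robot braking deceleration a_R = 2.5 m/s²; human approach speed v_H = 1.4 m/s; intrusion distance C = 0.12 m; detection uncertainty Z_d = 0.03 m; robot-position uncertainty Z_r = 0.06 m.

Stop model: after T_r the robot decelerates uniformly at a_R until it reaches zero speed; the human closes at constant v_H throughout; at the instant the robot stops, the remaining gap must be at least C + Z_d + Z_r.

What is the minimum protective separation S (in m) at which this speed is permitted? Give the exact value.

S_min = 13/16 m = 0.8125 m

stop time T_s = (11/20)/(5/2) = 0.2200 s
robot covers v_R·T_r = 0.5500·0.1200 = 0.0660 m before braking
braking distance = 0.5500²/(2·2.5000) = 0.0605 m
human over T_r+T_s: 1.4000·(0.1200+0.2200) = 0.4760 m
residual clearance needed = 0.1200+0.0300+0.0600 = 0.2100 m
S_min ≈ 0.0660+0.0605+0.4760+0.2100  ⇒  S_min = 13/16 m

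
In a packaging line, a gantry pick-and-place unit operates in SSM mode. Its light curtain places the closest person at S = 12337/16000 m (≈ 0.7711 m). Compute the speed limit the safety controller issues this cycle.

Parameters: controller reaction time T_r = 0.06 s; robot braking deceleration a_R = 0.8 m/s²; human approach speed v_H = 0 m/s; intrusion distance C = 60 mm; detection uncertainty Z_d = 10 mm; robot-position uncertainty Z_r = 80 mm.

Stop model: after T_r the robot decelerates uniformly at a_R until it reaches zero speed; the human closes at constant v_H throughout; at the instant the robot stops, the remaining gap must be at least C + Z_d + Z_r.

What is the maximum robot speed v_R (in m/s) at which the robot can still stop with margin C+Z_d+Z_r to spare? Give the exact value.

v_R_max = 19/20 m/s = 0.9500 m/s

collect terms ⇒ (5/8)·v_R² + (3/50)·v_R + (-9937/16000) = 0
  disc = (3/50)² − 4·(5/8)·(-9937/16000) = 249001/160000 ; √disc = 499/400
  v_R = (−(3/50) + 499/400) / (2·(5/8)) = 19/20 m/s
check:
stop time T_s = (19/20)/(4/5) = 1.1875 s
reaction-phase robot travel = 0.9500·0.0600 = 0.0570 m
robot covers 0.9500·1.1875 − ½·0.8000·1.1875² = 0.5641 m while stopping
human over T_r+T_s: 0.0000·(0.0600+1.1875) = 0.0000 m
C+Z_d+Z_r = 0.0600+0.0100+0.0800 = 0.1500 m
sum ≈ 0.0570+0.5641+0.0000+0.1500 ≈ 0.7711 m = S ✓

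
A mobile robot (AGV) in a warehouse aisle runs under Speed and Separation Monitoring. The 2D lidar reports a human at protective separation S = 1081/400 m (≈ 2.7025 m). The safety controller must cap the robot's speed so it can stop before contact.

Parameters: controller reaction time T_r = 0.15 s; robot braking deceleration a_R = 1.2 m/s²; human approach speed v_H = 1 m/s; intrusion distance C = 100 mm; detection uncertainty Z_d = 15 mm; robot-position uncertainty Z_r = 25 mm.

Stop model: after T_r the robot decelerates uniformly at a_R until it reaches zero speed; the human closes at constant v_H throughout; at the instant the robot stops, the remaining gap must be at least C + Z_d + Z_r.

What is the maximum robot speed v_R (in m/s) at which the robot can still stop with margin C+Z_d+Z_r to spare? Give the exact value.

at the boundary: (5/12)·v² + (59/60)·v + (-193/80) = 0
  disc = (59/60)² − 4·(5/12)·(-193/80) = 4489/900 ; √disc = 67/30
  v_R = (−(59/60) + 67/30) / (2·(5/12)) = 3/2 m/s
check:
braking lasts T_s = (3/2)/(6/5) = 1.2500 s
robot in T_r: 1.5000·0.1500 = 0.2250 m
robot under decel: 1.5000²/(2·1.2000) = 0.9375 m
human closes 1.0000·1.4000 = 1.4000 m
margins: 0.1000+0.0150+0.0250 = 0.1400 m
sum ≈ 0.2250+0.9375+1.4000+0.1400 ≈ 2.7025 m = S ✓

v_R_max = 3/2 m/s = 1.5000 m/s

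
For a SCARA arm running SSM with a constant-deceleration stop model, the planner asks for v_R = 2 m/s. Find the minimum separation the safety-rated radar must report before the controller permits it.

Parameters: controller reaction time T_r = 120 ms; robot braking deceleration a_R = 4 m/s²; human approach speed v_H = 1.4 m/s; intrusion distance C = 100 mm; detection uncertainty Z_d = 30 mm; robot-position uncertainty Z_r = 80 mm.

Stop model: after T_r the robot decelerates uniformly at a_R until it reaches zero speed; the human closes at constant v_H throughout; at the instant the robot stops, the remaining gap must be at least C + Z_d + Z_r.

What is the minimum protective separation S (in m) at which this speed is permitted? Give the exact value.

S_min = 909/500 m = 1.8180 m

braking lasts T_s = 2/4 = 0.5000 s
robot covers v_R·T_r = 2.0000·0.1200 = 0.2400 m before braking
robot covers 2.0000·0.5000 − ½·4.0000·0.5000² = 0.5000 m while stopping
human over T_r+T_s: 1.4000·(0.1200+0.5000) = 0.8680 m
C+Z_d+Z_r = 0.1000+0.0300+0.0800 = 0.2100 m
S_min ≈ 0.2400+0.5000+0.8680+0.2100  ⇒  S_min = 909/500 m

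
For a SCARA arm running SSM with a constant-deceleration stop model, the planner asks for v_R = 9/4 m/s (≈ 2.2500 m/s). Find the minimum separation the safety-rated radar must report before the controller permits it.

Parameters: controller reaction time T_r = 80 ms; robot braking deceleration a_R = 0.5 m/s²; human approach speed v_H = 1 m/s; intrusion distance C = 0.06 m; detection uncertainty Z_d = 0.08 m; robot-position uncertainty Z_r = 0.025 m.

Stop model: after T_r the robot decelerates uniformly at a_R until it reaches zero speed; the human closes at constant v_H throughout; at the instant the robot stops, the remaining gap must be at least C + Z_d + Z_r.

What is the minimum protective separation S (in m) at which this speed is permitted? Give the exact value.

T_s = v_R/a_R = (9/4)/(1/2) = 4.5000 s
robot covers v_R·T_r = 2.2500·0.0800 = 0.1800 m before braking
robot covers 2.2500·4.5000 − ½·0.5000·4.5000² = 5.0625 m while stopping
human closes 1.0000·4.5800 = 4.5800 m
margins: 0.0600+0.0800+0.0250 = 0.1650 m
S_min ≈ 0.1800+5.0625+4.5800+0.1650  ⇒  S_min = 799/80 m

S_min = 799/80 m = 9.9875 m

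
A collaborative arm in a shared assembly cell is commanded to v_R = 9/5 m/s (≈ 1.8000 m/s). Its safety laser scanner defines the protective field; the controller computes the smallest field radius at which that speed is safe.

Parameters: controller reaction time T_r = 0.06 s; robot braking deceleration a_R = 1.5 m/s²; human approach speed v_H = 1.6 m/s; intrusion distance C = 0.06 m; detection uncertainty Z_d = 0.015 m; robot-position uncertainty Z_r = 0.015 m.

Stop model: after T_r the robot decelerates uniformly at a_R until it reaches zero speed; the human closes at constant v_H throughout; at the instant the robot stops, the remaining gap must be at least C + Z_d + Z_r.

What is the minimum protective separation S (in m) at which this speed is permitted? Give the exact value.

S_min = 1647/500 m = 3.2940 m

T_s = v_R/a_R = (9/5)/(3/2) = 1.2000 s
robot in T_r: 1.8000·0.0600 = 0.1080 m
robot under decel: 1.8000²/(2·1.5000) = 1.0800 m
human over T_r+T_s: 1.6000·(0.0600+1.2000) = 2.0160 m
residual clearance needed = 0.0600+0.0150+0.0150 = 0.0900 m
S_min ≈ 0.1080+1.0800+2.0160+0.0900  ⇒  S_min = 1647/500 m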